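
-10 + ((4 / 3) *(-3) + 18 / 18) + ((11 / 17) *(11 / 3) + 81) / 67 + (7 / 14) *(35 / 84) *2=-154981 / 13668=-11.34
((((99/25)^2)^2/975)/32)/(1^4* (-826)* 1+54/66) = -352218537/36875312500000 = -0.00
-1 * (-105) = 105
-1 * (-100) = 100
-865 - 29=-894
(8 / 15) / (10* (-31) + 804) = 4 / 3705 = 0.00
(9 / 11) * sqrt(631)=9 * sqrt(631) / 11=20.55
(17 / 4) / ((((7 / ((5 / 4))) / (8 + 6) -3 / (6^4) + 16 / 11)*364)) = 25245 / 4004819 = 0.01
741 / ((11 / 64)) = 4311.27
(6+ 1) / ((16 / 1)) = 7 / 16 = 0.44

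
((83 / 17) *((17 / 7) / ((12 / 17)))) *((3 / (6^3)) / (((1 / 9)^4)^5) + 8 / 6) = 5718155320909775557889 / 2016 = 2836386567911595018.79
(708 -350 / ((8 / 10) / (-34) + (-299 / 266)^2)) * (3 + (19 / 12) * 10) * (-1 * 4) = -717543374584 / 22372719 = -32072.25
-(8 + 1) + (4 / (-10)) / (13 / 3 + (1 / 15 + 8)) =-280 / 31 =-9.03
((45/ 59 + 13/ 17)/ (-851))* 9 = -13788/ 853553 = -0.02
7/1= 7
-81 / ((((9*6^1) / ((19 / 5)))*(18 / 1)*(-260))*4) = 19 / 62400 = 0.00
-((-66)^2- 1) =-4355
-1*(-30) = 30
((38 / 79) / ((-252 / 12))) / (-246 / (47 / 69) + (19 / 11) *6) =9823 / 150434802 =0.00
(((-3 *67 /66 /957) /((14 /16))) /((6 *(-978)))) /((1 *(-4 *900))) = -67 /389166346800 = -0.00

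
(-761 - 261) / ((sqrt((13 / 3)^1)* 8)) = -511* sqrt(39) / 52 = -61.37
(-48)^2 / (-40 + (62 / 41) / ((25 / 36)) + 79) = 787200 / 14069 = 55.95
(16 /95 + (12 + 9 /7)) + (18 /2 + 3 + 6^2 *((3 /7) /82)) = 699137 /27265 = 25.64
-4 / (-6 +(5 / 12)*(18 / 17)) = 136 / 189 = 0.72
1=1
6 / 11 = 0.55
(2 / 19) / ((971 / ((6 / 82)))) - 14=-14.00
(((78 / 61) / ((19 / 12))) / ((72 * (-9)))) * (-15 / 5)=13 / 3477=0.00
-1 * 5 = -5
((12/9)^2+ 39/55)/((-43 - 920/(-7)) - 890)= -8617/2777445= -0.00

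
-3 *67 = -201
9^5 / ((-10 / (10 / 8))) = -59049 / 8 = -7381.12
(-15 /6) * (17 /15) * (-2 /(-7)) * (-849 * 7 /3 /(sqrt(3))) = 4811 * sqrt(3) /9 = 925.88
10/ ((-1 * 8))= -5/ 4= -1.25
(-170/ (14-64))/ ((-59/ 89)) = -1513/ 295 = -5.13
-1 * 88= -88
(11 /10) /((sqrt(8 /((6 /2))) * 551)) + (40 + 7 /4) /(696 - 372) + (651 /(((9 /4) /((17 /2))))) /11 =11 * sqrt(6) /22040 + 3189133 /14256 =223.71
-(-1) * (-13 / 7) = -13 / 7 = -1.86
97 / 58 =1.67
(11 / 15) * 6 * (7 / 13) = 154 / 65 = 2.37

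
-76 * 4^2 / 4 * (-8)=2432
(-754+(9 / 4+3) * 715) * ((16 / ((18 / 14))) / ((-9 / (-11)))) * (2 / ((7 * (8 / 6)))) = 263978 / 27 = 9776.96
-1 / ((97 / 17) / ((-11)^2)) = -2057 / 97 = -21.21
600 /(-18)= -100 /3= -33.33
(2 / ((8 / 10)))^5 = 3125 / 32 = 97.66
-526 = -526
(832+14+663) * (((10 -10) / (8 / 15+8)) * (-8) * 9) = 0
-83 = -83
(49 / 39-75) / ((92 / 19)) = -13661 / 897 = -15.23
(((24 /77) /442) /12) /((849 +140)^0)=1 /17017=0.00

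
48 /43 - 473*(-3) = 61065 /43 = 1420.12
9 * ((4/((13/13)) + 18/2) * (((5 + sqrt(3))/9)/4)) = 13 * sqrt(3)/4 + 65/4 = 21.88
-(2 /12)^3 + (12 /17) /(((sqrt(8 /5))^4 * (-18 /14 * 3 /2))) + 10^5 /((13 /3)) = 550796477 /23868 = 23076.78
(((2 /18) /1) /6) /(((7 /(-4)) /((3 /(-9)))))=2 /567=0.00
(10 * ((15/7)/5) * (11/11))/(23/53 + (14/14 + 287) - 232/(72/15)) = 2385/133616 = 0.02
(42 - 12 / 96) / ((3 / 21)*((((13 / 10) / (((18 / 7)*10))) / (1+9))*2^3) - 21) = -376875 / 188948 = -1.99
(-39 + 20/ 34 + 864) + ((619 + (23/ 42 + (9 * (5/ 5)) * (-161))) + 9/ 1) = 3667/ 714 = 5.14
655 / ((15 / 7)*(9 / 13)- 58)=-59605 / 5143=-11.59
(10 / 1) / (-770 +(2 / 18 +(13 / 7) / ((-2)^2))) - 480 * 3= -55842264 / 38779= -1440.01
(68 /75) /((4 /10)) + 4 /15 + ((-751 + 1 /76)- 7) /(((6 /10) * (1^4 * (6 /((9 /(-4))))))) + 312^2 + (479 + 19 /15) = 298833647 /3040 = 98300.54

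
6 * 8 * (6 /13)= 22.15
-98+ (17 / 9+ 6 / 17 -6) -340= -67589 / 153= -441.76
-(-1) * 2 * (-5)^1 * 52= -520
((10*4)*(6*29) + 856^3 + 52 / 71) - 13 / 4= 178133028469 / 284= 627228973.48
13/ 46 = 0.28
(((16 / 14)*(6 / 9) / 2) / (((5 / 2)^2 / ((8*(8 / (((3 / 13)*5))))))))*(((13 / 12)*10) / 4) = 43264 / 4725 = 9.16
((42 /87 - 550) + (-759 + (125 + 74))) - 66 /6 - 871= -57754 /29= -1991.52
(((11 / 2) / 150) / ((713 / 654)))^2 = 1437601 / 1270922500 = 0.00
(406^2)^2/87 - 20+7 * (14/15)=1561546306/5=312309261.20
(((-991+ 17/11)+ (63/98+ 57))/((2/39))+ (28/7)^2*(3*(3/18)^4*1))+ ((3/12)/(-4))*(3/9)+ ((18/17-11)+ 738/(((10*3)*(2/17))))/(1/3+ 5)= -102539766221/5654880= -18132.97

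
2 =2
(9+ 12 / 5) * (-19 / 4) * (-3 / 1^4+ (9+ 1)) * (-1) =7581 / 20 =379.05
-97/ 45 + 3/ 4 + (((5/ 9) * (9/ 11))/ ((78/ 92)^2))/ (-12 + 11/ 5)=-24104023/ 16396380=-1.47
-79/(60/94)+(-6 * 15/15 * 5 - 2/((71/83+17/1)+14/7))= -1901801/12360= -153.87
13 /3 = 4.33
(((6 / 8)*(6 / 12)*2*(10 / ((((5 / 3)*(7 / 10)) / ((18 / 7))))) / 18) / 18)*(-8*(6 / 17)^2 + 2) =725 / 14161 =0.05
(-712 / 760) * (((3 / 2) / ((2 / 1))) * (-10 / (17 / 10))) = 1335 / 323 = 4.13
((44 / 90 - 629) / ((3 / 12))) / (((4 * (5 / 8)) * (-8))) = 28283 / 225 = 125.70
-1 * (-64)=64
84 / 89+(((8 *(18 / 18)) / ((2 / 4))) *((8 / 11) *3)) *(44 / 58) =70788 / 2581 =27.43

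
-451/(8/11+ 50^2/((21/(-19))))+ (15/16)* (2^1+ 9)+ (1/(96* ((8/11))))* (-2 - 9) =1038419569/100287744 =10.35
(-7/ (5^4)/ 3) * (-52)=364/ 1875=0.19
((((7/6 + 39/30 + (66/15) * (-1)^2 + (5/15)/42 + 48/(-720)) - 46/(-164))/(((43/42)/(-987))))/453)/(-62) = 700441/2878815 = 0.24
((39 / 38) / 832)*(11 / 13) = 33 / 31616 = 0.00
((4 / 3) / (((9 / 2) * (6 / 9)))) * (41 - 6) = 140 / 9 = 15.56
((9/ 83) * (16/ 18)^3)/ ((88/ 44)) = 256/ 6723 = 0.04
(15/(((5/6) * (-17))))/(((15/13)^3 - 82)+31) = 6591/307904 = 0.02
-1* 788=-788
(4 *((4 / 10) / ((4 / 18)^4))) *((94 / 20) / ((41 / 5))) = 308367 / 820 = 376.06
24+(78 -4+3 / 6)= 197 / 2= 98.50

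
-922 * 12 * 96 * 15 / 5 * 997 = -3176872704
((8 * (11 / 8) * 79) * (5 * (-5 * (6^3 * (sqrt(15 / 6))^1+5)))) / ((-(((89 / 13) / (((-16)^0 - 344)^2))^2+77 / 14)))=508186319906515250 / 25730952922501+10976824509980729400 * sqrt(10) / 25730952922501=1368777.65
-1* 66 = -66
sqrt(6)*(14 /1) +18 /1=18 +14*sqrt(6)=52.29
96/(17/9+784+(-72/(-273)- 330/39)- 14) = 78624/625463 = 0.13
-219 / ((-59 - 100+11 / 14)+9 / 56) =12264 / 8851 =1.39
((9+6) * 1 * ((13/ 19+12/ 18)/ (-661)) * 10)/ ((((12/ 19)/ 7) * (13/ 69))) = -309925/ 17186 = -18.03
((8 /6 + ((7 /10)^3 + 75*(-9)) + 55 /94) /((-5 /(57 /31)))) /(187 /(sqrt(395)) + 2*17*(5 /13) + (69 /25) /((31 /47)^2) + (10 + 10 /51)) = 1380521793635218518812853 /148591852964552132820400 - 4413394809491131726119*sqrt(395) /29718370592910426564080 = 6.34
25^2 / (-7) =-89.29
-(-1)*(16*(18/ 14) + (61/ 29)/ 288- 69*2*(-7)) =57679339/ 58464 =986.58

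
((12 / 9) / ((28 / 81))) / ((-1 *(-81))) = 1 / 21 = 0.05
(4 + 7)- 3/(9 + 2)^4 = 161048/14641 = 11.00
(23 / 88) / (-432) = -23 / 38016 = -0.00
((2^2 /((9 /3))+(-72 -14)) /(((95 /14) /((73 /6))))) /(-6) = 64897 /2565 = 25.30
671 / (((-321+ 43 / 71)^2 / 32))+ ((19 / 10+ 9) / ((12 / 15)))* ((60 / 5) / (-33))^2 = 5912184 / 2940179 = 2.01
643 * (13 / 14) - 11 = 8205 / 14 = 586.07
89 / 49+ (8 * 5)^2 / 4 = 19689 / 49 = 401.82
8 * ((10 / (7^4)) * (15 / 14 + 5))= 0.20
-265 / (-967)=265 / 967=0.27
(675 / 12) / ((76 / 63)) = 46.63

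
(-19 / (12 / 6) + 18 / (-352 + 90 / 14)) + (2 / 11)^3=-61470799 / 6439378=-9.55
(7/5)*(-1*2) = -14/5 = -2.80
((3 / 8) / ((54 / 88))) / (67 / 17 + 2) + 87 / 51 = 55901 / 30906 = 1.81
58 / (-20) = -29 / 10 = -2.90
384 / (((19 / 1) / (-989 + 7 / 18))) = -1138880 / 57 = -19980.35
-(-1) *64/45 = 64/45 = 1.42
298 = 298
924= 924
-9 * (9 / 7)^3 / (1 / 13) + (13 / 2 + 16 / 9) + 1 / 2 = -740540 / 3087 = -239.89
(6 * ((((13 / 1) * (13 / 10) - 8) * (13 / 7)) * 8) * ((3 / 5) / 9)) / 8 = 1157 / 175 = 6.61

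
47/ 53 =0.89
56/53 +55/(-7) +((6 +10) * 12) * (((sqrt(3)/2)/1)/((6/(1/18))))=-2523/371 +8 * sqrt(3)/9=-5.26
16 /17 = 0.94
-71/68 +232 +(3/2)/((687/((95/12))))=21580285/93432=230.97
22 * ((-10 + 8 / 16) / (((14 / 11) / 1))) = -2299 / 14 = -164.21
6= 6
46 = 46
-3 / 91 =-0.03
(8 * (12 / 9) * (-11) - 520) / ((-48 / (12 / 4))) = 39.83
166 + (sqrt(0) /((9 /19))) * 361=166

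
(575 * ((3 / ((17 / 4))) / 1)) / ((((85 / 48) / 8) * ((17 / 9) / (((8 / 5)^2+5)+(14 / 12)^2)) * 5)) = 212736384 / 122825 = 1732.03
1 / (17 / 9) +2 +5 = 7.53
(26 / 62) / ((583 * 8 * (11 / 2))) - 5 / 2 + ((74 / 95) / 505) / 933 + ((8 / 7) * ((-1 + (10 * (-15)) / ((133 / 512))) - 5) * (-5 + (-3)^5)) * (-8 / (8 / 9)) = -2595741174037021594763 / 1744117068516900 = -1488283.80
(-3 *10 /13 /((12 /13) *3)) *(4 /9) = -10 /27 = -0.37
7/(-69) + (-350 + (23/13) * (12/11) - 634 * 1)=-9691085/9867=-982.17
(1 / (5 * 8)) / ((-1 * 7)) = -0.00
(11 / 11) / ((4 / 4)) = 1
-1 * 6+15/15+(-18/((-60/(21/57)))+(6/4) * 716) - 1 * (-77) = 217761/190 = 1146.11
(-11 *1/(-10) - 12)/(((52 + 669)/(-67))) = 1.01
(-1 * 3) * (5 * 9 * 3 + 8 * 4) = -501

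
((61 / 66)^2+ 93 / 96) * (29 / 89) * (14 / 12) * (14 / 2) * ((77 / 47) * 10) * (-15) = -15797576725 / 13251744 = -1192.11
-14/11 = -1.27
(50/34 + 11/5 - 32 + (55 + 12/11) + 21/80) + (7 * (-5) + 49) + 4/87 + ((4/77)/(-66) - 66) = -799425073/33405680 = -23.93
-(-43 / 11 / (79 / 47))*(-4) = -8084 / 869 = -9.30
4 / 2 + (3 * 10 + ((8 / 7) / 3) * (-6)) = 208 / 7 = 29.71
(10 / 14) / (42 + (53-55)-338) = -5 / 2086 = -0.00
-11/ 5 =-2.20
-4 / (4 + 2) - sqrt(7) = -sqrt(7) - 2 / 3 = -3.31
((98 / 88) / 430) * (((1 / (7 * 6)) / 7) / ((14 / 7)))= 1 / 227040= 0.00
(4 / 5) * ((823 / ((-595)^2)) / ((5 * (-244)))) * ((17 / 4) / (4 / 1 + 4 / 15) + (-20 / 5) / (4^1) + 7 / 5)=-0.00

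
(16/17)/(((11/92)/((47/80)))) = 4324/935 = 4.62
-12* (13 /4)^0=-12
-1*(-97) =97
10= 10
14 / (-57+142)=14 / 85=0.16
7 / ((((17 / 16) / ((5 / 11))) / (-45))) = -25200 / 187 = -134.76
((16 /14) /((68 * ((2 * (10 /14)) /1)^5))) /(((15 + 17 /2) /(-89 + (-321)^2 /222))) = 3920833 /86950000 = 0.05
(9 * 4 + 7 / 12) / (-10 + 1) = -439 / 108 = -4.06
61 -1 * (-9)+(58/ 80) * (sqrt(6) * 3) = 87 * sqrt(6)/ 40+70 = 75.33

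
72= 72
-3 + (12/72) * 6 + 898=896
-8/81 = -0.10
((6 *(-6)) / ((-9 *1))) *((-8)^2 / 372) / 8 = 8 / 93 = 0.09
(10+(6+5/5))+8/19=331/19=17.42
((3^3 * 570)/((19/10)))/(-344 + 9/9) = -8100/343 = -23.62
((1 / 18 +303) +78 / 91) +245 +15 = 71053 / 126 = 563.91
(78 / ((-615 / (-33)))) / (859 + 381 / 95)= 8151 / 1680713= 0.00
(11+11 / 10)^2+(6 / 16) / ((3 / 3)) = 29357 / 200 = 146.78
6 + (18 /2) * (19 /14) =255 /14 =18.21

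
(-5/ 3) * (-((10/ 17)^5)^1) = 500000/ 4259571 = 0.12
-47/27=-1.74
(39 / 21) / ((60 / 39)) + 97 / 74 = 13043 / 5180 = 2.52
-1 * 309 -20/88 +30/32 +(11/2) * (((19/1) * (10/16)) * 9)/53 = -173267/583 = -297.20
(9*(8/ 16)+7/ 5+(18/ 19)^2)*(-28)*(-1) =343546/ 1805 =190.33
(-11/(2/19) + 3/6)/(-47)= 104/47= 2.21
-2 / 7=-0.29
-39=-39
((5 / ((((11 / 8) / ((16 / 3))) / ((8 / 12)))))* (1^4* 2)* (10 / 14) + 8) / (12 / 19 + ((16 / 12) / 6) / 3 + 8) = 522804 / 171941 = 3.04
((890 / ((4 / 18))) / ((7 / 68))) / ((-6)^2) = 7565 / 7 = 1080.71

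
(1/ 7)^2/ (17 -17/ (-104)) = 104/ 87465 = 0.00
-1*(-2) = 2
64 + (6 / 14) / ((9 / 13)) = 1357 / 21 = 64.62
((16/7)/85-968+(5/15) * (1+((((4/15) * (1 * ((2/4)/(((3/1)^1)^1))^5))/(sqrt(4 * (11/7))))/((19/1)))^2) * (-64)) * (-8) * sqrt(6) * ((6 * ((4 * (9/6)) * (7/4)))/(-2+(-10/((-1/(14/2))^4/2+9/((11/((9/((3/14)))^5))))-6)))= -420983538589100327494952572651 * sqrt(6)/6754508189608292129407050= -152667.65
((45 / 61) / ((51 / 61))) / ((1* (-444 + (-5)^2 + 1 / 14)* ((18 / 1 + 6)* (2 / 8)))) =-7 / 19941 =-0.00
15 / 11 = 1.36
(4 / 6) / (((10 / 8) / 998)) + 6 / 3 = 8014 / 15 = 534.27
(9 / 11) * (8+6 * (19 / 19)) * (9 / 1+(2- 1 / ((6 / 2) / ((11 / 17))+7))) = 8001 / 64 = 125.02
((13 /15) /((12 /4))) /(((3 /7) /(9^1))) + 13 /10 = 221 /30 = 7.37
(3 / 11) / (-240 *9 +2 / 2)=-3 / 23749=-0.00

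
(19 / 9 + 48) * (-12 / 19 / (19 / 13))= -23452 / 1083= -21.65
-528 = -528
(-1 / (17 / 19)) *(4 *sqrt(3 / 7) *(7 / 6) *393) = -4978 *sqrt(21) / 17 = -1341.89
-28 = -28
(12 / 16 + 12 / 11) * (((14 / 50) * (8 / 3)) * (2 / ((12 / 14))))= 882 / 275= 3.21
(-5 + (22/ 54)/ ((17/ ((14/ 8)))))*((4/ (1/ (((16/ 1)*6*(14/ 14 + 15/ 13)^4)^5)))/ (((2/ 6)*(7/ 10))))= -1033619717301812994380940894352811029954560/ 323084384172973590459617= -3199225242494021368.42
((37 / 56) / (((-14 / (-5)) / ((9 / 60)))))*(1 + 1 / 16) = 1887 / 50176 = 0.04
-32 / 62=-16 / 31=-0.52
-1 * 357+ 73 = -284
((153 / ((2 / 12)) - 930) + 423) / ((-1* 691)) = -411 / 691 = -0.59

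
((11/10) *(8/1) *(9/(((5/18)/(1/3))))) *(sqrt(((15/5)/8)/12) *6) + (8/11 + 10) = 111.53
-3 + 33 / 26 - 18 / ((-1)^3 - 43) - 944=-135181 / 143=-945.32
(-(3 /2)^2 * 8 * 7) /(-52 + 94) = -3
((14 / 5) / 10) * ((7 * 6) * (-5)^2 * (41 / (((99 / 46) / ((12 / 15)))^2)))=136033408 / 81675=1665.55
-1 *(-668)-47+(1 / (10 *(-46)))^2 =131403601 / 211600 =621.00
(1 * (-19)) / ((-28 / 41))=779 / 28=27.82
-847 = -847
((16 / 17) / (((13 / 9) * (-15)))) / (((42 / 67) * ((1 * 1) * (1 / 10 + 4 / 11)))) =-11792 / 78897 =-0.15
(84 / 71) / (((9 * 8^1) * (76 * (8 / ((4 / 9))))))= 7 / 582768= 0.00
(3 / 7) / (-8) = -3 / 56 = -0.05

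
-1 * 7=-7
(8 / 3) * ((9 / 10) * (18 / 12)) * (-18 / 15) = -108 / 25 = -4.32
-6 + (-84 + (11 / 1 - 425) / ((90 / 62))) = -1876 / 5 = -375.20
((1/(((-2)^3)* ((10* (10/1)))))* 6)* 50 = -3/8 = -0.38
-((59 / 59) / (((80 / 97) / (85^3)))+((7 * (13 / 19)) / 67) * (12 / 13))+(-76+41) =-15167268049 / 20368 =-744661.63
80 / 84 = 0.95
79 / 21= 3.76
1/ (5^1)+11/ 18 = 73/ 90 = 0.81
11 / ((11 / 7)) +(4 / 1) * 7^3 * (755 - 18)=1011171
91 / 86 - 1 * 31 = -2575 / 86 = -29.94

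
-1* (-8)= 8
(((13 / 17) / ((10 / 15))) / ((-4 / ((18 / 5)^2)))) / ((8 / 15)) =-9477 / 1360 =-6.97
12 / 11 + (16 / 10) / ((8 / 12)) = 192 / 55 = 3.49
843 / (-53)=-843 / 53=-15.91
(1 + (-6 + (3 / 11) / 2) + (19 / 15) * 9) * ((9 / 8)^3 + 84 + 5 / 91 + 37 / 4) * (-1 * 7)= -3173380557 / 732160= -4334.27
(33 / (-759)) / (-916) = 1 / 21068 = 0.00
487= 487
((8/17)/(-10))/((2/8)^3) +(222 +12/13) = 243002/1105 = 219.91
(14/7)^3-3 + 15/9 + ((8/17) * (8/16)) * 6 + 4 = 616/51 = 12.08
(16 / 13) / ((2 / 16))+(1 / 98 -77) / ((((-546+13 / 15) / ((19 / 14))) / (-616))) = -43362062 / 400673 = -108.22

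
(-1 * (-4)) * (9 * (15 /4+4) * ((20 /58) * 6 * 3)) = 50220 /29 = 1731.72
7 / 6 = 1.17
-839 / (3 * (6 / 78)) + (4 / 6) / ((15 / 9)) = -54529 / 15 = -3635.27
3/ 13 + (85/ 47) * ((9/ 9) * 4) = 4561/ 611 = 7.46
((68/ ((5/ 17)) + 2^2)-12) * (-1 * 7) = -7812/ 5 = -1562.40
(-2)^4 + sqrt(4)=18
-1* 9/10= -9/10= -0.90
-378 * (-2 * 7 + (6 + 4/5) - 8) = 28728/5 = 5745.60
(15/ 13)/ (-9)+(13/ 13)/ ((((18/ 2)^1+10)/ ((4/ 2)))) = -17/ 741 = -0.02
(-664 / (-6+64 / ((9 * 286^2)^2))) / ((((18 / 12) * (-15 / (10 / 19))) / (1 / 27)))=-555318606128 / 5791956335337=-0.10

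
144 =144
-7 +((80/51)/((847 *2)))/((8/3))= -100788/14399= -7.00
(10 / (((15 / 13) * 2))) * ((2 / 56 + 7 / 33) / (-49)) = -2977 / 135828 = -0.02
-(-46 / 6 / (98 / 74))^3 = 616295051 / 3176523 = 194.02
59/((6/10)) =295/3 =98.33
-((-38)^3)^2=-3010936384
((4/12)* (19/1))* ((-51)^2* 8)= 131784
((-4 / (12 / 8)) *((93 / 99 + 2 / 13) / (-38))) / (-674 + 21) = -1876 / 15967809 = -0.00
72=72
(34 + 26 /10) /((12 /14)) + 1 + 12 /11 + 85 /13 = 73401 /1430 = 51.33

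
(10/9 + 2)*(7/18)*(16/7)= 224/81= 2.77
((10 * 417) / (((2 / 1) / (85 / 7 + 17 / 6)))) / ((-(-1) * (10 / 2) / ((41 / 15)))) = 3584671 / 210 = 17069.86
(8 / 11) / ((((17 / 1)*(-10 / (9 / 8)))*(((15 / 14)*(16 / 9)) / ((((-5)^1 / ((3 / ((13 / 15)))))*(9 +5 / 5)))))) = 273 / 7480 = 0.04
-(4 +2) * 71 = -426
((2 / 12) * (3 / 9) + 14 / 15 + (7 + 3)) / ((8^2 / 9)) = 989 / 640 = 1.55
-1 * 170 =-170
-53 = -53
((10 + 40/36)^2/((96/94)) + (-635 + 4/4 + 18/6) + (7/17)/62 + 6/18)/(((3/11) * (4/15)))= -7181056135/1024488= -7009.41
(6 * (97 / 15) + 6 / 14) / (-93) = -1373 / 3255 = -0.42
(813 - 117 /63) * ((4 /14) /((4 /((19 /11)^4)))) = 369981319 /717409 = 515.72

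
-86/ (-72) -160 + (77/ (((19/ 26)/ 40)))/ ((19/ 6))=15233443/ 12996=1172.16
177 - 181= -4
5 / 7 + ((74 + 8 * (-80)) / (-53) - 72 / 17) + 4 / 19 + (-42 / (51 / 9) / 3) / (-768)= 113076031 / 15338624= 7.37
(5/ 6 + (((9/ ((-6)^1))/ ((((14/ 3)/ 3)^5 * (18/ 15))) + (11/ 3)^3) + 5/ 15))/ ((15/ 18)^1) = 584633837/ 9680832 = 60.39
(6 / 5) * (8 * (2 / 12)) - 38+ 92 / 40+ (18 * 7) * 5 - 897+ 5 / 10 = -1503 / 5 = -300.60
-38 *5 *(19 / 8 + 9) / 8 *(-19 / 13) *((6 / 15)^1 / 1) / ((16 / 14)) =17689 / 128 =138.20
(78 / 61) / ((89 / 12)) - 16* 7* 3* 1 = -1823208 / 5429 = -335.83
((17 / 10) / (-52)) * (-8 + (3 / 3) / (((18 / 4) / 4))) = 136 / 585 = 0.23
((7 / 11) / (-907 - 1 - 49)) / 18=-7 / 189486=-0.00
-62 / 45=-1.38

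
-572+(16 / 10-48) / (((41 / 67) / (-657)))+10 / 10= 10095353 / 205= 49245.62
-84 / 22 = -42 / 11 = -3.82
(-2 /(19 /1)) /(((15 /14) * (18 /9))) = -0.05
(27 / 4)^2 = 729 / 16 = 45.56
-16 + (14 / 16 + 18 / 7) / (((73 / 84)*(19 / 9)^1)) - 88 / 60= -648623 / 41610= -15.59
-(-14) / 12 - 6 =-29 / 6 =-4.83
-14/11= -1.27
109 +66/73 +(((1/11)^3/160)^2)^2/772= 12739319948172298863247360073/115913044524065538703360000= 109.90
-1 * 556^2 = -309136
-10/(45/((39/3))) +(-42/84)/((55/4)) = -1448/495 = -2.93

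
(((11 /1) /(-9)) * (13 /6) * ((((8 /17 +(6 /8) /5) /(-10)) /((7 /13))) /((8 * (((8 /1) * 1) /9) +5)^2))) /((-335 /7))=-0.00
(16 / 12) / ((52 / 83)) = 83 / 39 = 2.13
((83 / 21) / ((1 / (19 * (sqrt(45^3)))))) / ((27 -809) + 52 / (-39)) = -42579 * sqrt(5) / 3290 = -28.94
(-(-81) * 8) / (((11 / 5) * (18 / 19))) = 3420 / 11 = 310.91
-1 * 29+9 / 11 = -310 / 11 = -28.18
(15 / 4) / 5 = 3 / 4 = 0.75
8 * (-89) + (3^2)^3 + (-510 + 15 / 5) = -490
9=9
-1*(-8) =8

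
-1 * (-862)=862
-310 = -310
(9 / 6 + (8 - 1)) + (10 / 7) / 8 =243 / 28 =8.68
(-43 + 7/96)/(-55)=4121/5280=0.78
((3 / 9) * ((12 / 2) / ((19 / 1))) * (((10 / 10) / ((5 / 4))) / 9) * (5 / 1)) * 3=8 / 57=0.14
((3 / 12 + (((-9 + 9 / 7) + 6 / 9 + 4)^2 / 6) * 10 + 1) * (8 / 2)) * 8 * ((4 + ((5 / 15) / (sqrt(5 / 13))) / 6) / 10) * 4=141656 * sqrt(65) / 59535 + 1133248 / 1323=875.76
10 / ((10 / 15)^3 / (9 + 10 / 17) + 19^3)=8802 / 6037319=0.00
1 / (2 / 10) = 5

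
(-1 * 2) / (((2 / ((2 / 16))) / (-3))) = 3 / 8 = 0.38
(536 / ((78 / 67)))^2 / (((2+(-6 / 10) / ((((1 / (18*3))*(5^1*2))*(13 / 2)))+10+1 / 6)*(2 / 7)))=56423138800 / 887367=63584.90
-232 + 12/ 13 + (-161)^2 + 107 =335360/ 13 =25796.92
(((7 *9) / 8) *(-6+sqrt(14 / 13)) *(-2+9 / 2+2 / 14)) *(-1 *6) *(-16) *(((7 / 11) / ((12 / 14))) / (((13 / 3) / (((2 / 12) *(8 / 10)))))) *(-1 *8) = 1566432 / 715 - 261072 *sqrt(182) / 9295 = 1811.89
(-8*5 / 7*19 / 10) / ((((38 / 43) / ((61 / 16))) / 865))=-2268895 / 56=-40515.98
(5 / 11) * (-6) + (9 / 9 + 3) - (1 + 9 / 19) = -42 / 209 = -0.20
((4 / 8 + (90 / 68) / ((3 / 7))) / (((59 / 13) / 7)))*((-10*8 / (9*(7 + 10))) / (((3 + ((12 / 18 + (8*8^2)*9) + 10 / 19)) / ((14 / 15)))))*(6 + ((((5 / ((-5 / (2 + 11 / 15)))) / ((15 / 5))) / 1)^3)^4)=-10307107103861082482295045536 / 2781793291655092263233642578125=-0.00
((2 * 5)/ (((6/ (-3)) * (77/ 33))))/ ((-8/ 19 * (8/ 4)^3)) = 285/ 448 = 0.64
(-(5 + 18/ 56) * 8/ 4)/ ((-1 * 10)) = 149/ 140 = 1.06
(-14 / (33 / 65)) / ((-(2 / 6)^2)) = 2730 / 11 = 248.18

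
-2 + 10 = 8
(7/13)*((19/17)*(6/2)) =399/221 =1.81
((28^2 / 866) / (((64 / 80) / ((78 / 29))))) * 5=191100 / 12557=15.22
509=509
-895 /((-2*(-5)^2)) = 179 /10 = 17.90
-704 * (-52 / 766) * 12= 219648 / 383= 573.49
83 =83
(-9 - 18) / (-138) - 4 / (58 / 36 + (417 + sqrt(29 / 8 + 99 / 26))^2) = 56204928*sqrt(20098) / 26489077766133649 + 238373667241175385 / 1218497577242147854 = 0.20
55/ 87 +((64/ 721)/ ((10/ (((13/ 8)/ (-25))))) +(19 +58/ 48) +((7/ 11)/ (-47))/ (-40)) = 112641216931/ 5404976500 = 20.84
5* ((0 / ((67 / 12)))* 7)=0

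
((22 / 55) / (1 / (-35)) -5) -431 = -450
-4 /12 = -1 /3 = -0.33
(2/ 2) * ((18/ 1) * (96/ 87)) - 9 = 315/ 29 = 10.86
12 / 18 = 2 / 3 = 0.67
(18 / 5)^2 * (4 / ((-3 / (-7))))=3024 / 25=120.96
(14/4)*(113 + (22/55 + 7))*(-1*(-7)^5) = 35412349/5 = 7082469.80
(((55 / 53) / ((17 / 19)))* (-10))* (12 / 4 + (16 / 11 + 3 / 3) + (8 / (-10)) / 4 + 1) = -72.54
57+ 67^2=4546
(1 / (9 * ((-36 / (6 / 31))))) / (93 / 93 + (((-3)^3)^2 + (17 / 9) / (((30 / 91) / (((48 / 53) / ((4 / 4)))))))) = -265 / 326137236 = -0.00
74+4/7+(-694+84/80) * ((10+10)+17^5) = -137746516961/140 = -983903692.58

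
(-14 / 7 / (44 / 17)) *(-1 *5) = 85 / 22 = 3.86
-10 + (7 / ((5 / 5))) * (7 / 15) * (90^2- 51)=131417 / 5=26283.40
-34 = -34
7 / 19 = 0.37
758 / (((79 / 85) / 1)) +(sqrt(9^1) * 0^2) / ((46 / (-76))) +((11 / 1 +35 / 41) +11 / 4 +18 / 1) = 10988933 / 12956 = 848.17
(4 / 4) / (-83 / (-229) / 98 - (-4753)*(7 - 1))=22442 / 640001039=0.00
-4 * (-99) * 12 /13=4752 /13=365.54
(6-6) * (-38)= 0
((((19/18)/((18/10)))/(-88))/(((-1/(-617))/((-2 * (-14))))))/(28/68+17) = -6975185/1054944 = -6.61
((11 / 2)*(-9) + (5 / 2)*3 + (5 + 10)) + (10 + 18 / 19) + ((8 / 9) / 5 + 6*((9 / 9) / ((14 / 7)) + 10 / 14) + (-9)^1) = -105271 / 5985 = -17.59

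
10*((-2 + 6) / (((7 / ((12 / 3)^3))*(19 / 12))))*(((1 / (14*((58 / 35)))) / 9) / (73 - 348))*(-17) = 8704 / 127281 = 0.07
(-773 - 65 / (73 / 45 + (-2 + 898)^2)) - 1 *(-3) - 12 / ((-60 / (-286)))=-149420430473 / 180633965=-827.20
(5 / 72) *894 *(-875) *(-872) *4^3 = 9094960000 / 3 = 3031653333.33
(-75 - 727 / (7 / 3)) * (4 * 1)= -10824 / 7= -1546.29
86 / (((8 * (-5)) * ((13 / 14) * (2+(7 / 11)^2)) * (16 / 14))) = -254947 / 302640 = -0.84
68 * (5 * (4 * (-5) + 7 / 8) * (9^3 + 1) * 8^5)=-155543961600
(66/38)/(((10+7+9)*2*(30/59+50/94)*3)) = 30503/2850380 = 0.01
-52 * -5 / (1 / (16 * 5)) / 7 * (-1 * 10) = -29714.29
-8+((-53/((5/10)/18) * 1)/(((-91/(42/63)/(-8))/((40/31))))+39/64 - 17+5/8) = -30341301/180544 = -168.05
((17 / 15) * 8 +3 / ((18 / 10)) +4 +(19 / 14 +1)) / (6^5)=3589 / 1632960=0.00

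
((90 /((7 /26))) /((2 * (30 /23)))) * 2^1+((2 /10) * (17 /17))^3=224257 /875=256.29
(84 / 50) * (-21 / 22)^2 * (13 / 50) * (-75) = -361179 / 12100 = -29.85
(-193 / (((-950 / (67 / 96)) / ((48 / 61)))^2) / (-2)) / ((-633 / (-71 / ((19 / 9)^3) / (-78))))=-4982534127 / 1010912283663880000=-0.00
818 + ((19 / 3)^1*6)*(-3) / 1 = 704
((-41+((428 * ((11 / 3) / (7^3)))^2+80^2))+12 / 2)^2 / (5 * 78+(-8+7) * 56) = 45720427706197156441 / 374462183935854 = 122096.25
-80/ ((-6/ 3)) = 40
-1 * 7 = -7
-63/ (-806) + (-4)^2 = 12959/ 806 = 16.08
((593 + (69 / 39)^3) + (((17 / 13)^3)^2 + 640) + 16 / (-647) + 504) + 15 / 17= 92822488964596 / 53090072191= 1748.40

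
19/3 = 6.33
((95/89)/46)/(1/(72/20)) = 171/2047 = 0.08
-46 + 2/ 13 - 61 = -1389/ 13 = -106.85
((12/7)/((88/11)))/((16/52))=39/56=0.70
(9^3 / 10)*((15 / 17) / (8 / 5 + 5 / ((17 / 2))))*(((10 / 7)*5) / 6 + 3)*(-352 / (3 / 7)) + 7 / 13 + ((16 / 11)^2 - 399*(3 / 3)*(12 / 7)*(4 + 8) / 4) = -5033363611 / 48763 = -103220.96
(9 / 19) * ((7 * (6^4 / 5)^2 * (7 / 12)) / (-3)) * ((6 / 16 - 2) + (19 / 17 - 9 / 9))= 105448392 / 1615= 65293.12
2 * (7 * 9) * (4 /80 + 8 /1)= 10143 /10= 1014.30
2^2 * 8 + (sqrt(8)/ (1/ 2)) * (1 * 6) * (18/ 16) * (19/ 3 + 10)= 32 + 441 * sqrt(2)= 655.67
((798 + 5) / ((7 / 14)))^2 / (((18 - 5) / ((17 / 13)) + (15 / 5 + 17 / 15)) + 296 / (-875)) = 115098406500 / 612979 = 187768.92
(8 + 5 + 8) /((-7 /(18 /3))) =-18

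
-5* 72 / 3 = -120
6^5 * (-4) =-31104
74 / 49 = 1.51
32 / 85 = 0.38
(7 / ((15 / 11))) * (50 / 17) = 770 / 51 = 15.10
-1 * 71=-71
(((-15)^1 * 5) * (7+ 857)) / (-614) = 105.54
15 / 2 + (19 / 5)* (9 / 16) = 771 / 80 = 9.64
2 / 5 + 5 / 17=59 / 85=0.69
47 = 47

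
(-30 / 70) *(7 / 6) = -1 / 2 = -0.50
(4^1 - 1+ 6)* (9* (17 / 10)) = 1377 / 10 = 137.70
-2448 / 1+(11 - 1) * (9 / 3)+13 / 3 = -7241 / 3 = -2413.67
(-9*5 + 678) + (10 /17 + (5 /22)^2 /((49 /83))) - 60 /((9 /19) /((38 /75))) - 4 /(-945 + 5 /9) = 258308252471 /453568500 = 569.50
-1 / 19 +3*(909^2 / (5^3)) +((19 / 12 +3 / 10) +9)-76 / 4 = 19822.57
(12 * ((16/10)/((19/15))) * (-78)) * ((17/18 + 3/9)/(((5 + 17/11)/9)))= -39468/19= -2077.26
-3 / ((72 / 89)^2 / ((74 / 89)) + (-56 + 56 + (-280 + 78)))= 9879 / 662594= 0.01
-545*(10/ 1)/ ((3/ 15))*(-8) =218000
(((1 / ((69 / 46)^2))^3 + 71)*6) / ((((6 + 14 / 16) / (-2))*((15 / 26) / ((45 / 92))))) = -10779184 / 102465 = -105.20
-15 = -15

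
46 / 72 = 23 / 36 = 0.64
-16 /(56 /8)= -16 /7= -2.29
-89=-89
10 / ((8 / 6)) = 15 / 2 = 7.50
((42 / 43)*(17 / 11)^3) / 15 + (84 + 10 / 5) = 24678972 / 286165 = 86.24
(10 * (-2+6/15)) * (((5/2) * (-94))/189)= 3760/189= 19.89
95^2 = 9025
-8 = -8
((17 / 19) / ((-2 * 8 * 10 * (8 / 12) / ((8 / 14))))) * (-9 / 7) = 459 / 74480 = 0.01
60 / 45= 4 / 3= 1.33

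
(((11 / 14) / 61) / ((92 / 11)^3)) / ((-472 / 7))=-14641 / 44839969792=-0.00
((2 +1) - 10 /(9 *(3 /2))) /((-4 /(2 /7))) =-61 /378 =-0.16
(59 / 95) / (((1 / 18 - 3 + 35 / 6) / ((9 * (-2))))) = -4779 / 1235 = -3.87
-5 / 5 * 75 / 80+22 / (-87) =-1657 / 1392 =-1.19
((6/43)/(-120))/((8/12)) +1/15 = 67/1032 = 0.06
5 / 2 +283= 571 / 2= 285.50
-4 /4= -1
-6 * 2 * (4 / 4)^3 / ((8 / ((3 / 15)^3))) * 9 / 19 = -27 / 4750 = -0.01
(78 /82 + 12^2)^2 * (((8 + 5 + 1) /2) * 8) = 1977877944 /1681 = 1176607.94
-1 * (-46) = 46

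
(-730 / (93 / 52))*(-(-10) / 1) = -379600 / 93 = -4081.72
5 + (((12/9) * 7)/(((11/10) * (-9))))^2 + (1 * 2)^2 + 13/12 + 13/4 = 1254520/88209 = 14.22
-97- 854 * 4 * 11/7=-5465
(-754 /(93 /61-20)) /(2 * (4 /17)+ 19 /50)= 39094900 /814821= 47.98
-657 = -657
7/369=0.02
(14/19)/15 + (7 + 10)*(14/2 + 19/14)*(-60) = -17005852/1995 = -8524.24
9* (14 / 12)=21 / 2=10.50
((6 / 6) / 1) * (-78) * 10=-780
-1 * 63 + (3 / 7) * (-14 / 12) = -127 / 2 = -63.50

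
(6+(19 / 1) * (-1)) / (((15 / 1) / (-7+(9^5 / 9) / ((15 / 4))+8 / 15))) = -339911 / 225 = -1510.72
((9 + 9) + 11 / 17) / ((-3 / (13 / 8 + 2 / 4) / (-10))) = 132.08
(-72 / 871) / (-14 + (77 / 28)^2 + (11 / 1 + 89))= -384 / 434629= -0.00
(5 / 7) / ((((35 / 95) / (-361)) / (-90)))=3086550 / 49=62990.82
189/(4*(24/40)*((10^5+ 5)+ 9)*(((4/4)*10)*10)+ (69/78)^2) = 127764/16226271889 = 0.00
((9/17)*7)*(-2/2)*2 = -7.41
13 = 13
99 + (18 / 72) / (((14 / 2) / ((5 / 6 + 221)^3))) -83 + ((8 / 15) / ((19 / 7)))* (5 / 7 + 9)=224015320309 / 574560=389890.21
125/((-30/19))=-475/6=-79.17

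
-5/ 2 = -2.50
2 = 2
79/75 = 1.05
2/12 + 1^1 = 7/6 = 1.17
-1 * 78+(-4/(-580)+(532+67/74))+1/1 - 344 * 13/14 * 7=-19100341/10730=-1780.09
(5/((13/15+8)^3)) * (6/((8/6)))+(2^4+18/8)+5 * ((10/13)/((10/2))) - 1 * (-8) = 3309403735/122337124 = 27.05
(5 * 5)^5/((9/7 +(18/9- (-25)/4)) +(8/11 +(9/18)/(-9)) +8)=27070312500/50471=536353.80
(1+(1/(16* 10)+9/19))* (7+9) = 4499/190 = 23.68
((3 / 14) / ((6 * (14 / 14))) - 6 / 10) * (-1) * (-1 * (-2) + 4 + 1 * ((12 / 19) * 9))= 8769 / 1330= 6.59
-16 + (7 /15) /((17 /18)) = -1318 /85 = -15.51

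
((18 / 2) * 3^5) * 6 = 13122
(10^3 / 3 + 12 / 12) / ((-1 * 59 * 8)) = -17 / 24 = -0.71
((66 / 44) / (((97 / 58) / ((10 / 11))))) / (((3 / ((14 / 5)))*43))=812 / 45881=0.02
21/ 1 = 21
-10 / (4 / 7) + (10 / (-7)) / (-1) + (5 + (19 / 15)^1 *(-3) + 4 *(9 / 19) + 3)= -13269 / 1330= -9.98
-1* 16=-16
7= 7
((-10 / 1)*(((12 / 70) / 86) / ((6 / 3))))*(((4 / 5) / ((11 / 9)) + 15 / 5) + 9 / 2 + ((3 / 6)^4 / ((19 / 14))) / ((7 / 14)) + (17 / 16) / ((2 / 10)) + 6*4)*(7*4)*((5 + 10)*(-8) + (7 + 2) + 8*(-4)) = 24491571 / 16340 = 1498.87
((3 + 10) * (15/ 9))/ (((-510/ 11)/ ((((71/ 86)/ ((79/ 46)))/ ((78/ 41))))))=-736483/ 6236892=-0.12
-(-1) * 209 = 209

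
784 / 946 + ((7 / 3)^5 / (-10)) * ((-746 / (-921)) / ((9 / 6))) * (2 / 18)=5913170354 / 14290940565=0.41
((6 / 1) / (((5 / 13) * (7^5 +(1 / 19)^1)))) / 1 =741 / 798335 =0.00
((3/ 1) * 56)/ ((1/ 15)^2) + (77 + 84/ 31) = 1174271/ 31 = 37879.71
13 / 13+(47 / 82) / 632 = 51871 / 51824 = 1.00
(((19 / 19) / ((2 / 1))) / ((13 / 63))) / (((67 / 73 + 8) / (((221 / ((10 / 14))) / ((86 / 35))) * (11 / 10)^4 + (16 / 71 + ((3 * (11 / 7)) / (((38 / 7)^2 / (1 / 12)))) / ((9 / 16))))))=2673476153520563 / 53299151880000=50.16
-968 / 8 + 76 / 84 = -120.10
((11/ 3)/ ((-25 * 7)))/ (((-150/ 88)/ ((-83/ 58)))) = -20086/ 1141875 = -0.02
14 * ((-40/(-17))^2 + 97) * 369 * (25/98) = 273364425/2023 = 135128.24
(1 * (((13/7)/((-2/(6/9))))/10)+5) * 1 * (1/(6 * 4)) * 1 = 1037/5040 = 0.21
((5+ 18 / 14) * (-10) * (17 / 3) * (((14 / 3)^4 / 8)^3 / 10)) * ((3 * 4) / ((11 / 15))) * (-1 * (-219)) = -1570471992360320 / 59049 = -26596081091.30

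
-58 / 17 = -3.41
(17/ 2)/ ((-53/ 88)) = -14.11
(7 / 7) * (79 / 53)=79 / 53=1.49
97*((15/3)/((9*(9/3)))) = 485/27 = 17.96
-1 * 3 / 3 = -1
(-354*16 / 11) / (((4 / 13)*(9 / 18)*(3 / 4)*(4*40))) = -1534 / 55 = -27.89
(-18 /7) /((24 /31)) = -93 /28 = -3.32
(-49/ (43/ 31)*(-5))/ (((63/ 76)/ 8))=659680/ 387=1704.60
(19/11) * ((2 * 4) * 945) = 143640/11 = 13058.18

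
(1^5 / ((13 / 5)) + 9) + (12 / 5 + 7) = 1221 / 65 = 18.78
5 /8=0.62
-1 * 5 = -5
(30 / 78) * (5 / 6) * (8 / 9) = 100 / 351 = 0.28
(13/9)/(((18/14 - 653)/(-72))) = 364/2281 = 0.16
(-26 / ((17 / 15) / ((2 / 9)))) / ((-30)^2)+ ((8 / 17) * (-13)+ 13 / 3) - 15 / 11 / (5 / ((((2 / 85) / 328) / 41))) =-303844193 / 169747380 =-1.79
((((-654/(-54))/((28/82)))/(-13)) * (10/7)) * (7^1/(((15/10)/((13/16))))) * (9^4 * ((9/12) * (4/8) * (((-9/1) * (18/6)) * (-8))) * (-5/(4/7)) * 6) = 6597249525/16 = 412328095.31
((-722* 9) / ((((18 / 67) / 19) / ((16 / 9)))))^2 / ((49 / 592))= 32006109236973568 / 3969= 8064023491300.97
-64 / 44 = -16 / 11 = -1.45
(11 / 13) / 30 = 11 / 390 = 0.03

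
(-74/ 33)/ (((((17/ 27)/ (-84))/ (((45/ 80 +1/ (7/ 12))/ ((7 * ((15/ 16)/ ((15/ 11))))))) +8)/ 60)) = -7192800/ 426833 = -16.85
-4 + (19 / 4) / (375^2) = -2249981 / 562500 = -4.00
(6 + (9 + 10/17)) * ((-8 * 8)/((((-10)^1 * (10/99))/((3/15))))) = 83952/425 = 197.53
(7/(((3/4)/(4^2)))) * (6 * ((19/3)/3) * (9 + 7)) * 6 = 544768/3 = 181589.33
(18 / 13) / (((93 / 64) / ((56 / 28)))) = 768 / 403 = 1.91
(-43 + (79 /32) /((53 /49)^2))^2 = 13509337005025 /8079852544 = 1671.98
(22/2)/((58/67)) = 737/58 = 12.71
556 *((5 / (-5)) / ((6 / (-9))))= 834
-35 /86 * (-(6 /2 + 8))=385 /86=4.48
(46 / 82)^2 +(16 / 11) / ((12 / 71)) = 494861 / 55473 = 8.92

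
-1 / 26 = -0.04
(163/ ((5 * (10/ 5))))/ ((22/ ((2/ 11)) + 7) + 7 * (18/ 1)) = 163/ 2540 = 0.06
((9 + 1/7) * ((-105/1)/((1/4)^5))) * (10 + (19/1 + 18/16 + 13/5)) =-32169984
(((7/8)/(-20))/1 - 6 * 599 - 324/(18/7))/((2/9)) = -5356863/320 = -16740.20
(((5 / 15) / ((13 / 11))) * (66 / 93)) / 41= 242 / 49569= 0.00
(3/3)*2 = 2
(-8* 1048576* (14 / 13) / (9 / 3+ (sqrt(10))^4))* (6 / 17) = -704643072 / 22763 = -30955.63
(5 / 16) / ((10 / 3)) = 3 / 32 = 0.09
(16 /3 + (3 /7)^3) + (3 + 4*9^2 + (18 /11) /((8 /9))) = 15133637 /45276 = 334.25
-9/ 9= -1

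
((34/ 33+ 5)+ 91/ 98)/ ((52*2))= 0.07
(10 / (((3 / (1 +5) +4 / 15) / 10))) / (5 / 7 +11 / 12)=252000 / 3151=79.97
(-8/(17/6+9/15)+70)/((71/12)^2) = 1003680/519223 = 1.93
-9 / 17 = -0.53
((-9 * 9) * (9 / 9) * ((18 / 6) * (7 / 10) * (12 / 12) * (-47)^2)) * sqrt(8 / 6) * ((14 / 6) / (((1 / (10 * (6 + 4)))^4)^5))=-10123861218951393744950030000000000000000000000.00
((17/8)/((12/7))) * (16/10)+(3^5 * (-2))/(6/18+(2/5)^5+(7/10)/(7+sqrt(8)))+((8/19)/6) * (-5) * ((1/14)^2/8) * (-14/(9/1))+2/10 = -1169.48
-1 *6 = -6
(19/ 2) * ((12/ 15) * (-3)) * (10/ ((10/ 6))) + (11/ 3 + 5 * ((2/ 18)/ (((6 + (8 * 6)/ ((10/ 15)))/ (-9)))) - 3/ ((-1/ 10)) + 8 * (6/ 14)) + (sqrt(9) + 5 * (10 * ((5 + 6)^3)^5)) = 570194375125236097321/ 2730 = 208862408470782453.23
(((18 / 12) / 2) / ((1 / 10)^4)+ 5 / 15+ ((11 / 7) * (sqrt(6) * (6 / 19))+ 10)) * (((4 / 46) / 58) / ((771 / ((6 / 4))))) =33 * sqrt(6) / 22798727+ 22531 / 1028514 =0.02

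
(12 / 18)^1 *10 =6.67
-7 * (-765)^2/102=-80325/2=-40162.50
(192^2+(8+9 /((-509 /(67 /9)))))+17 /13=243989806 /6617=36873.18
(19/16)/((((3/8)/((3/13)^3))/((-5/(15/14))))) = -399/2197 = -0.18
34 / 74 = 17 / 37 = 0.46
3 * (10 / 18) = 5 / 3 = 1.67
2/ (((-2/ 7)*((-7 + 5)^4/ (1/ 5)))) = -7/ 80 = -0.09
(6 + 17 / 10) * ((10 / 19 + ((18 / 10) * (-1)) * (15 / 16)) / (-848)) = 27181 / 2577920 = 0.01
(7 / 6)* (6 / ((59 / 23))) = 161 / 59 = 2.73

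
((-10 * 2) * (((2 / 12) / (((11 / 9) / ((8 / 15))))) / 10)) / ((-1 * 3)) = 8 / 165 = 0.05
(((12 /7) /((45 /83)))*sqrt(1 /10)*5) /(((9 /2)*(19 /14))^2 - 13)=18592*sqrt(10) /285735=0.21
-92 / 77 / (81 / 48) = -1472 / 2079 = -0.71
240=240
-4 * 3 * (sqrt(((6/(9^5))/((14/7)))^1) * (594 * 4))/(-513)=352 * sqrt(3)/1539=0.40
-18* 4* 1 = -72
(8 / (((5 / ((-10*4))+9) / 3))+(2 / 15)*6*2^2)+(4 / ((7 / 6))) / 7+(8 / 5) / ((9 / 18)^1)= 166888 / 17395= 9.59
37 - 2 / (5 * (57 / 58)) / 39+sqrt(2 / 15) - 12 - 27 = -22346 / 11115+sqrt(30) / 15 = -1.65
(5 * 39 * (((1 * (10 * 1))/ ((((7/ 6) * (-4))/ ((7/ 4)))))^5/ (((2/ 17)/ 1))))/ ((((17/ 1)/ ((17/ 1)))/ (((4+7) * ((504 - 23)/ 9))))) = -1479909234375/ 2048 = -722611930.85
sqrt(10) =3.16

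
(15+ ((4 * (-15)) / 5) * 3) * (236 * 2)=-9912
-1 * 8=-8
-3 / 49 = -0.06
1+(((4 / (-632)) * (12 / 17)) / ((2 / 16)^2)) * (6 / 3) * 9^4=-3750.93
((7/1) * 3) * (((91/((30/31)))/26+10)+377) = 164059/20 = 8202.95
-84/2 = -42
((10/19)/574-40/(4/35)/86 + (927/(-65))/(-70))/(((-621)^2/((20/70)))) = -196362427/68572076329575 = -0.00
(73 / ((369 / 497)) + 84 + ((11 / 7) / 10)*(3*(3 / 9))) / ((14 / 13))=61274837 / 361620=169.45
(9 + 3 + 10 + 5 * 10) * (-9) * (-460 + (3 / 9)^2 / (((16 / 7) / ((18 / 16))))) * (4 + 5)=42918417 / 16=2682401.06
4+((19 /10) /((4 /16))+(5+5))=108 /5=21.60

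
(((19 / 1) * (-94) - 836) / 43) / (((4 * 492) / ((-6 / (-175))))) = -1311 / 1234100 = -0.00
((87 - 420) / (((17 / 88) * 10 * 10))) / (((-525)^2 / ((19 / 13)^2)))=-293854 / 2199640625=-0.00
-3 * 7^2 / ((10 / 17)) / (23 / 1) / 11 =-2499 / 2530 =-0.99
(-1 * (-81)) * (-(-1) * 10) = 810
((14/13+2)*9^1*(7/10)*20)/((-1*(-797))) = 5040/10361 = 0.49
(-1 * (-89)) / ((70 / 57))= 5073 / 70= 72.47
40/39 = 1.03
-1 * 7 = -7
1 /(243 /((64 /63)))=0.00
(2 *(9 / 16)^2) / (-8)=-81 / 1024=-0.08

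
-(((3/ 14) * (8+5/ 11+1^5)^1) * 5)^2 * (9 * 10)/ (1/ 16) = -876096000/ 5929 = -147764.55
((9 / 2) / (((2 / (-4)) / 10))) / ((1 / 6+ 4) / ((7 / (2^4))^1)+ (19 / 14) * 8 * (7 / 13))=-12285 / 2098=-5.86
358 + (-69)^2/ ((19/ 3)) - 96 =19261/ 19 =1013.74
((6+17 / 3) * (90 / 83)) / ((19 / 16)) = 10.65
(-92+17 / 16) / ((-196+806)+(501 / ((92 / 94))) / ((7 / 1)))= -234255 / 1759736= -0.13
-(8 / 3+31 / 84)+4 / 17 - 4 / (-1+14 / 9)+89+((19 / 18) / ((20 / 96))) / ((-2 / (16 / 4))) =98341 / 1428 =68.87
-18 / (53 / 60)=-1080 / 53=-20.38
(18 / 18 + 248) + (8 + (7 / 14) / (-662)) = 340267 / 1324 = 257.00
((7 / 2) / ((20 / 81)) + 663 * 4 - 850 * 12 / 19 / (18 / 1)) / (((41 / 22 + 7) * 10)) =66119669 / 2223000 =29.74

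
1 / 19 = 0.05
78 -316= -238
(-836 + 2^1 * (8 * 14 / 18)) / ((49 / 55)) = -407660 / 441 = -924.40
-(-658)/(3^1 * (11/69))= 15134/11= 1375.82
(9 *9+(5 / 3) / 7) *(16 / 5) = 259.96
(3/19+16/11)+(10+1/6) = 14771/1254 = 11.78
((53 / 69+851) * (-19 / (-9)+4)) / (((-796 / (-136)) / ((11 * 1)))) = 1208940040 / 123579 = 9782.73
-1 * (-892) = 892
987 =987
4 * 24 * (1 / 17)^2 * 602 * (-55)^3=-9615144000 / 289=-33270394.46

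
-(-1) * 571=571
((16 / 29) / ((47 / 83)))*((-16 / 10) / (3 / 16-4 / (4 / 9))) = 0.18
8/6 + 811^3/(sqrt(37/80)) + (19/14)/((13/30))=1219/273 + 2133646924 *sqrt(185)/37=784344212.92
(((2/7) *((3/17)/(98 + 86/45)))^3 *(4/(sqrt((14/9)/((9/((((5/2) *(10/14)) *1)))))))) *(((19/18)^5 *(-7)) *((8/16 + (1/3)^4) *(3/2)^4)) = -15413716275/700118784569114624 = -0.00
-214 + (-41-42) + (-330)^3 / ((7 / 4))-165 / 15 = -143750156 / 7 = -20535736.57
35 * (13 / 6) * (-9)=-1365 / 2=-682.50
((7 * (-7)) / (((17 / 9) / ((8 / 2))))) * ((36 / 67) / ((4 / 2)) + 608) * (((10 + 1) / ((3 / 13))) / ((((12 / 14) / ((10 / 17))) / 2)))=-79957717840 / 19363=-4129407.52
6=6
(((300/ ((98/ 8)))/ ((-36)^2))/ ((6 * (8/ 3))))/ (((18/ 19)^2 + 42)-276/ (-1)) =9025/ 2436902496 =0.00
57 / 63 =19 / 21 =0.90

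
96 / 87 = 32 / 29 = 1.10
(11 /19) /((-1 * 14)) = -11 /266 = -0.04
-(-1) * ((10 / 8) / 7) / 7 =5 / 196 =0.03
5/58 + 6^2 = 36.09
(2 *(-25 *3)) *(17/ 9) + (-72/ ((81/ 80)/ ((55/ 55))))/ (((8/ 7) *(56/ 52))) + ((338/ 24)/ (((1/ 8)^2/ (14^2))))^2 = 31209226354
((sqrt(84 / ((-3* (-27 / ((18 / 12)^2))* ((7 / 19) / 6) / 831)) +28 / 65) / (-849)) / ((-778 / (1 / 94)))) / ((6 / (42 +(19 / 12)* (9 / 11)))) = 127* sqrt(133418870) / 71029893792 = 0.00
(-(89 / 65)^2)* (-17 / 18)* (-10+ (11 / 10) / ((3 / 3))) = -11984473 / 760500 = -15.76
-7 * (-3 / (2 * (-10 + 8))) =-21 / 4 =-5.25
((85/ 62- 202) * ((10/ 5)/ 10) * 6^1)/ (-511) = 0.47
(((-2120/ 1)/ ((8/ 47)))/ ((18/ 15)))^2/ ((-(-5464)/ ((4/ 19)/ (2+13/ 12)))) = 3878175625/ 2880894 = 1346.17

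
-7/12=-0.58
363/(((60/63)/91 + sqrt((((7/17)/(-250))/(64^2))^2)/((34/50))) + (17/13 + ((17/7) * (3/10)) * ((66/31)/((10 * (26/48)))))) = 1272790136217600/5625960874843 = 226.24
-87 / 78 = -29 / 26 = -1.12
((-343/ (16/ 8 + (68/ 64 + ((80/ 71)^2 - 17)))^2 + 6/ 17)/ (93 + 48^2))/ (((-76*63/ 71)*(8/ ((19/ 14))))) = 1124255836782731/ 600328366892696548512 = 0.00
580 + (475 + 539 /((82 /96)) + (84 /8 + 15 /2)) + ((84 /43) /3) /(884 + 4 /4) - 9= 1695.03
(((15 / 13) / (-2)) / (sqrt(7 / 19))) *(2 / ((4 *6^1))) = -5 *sqrt(133) / 728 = -0.08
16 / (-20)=-4 / 5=-0.80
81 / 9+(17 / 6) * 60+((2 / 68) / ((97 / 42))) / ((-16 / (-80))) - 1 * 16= 268892 / 1649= 163.06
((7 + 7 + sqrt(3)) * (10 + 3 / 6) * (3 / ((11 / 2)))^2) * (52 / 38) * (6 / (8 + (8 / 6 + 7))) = 25272 * sqrt(3) / 16093 + 50544 / 2299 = 24.71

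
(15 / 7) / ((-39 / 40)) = -200 / 91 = -2.20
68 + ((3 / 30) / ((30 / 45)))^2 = 27209 / 400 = 68.02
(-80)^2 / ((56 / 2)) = 228.57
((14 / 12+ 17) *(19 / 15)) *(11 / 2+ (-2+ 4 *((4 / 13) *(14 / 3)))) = 1493191 / 7020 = 212.71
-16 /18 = -8 /9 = -0.89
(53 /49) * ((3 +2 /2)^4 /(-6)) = -6784 /147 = -46.15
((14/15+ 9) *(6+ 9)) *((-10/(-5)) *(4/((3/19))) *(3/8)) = 2831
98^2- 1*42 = 9562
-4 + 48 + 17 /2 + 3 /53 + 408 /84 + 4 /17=727185 /12614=57.65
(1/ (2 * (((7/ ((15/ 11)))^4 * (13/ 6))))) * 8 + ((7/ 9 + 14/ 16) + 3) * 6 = 27.92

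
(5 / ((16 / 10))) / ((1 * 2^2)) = 25 / 32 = 0.78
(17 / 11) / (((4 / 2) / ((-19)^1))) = -323 / 22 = -14.68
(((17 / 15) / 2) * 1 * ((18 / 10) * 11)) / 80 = 561 / 4000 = 0.14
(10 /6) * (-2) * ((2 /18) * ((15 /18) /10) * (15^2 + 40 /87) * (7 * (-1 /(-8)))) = -686525 /112752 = -6.09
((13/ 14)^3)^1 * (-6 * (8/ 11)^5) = -53993472/ 55240493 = -0.98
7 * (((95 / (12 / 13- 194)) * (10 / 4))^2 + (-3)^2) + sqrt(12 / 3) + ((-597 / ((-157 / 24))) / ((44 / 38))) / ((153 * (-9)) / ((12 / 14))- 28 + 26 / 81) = 34815382908745713 / 460865720604784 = 75.54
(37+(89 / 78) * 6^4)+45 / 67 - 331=1032519 / 871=1185.44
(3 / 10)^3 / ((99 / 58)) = 87 / 5500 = 0.02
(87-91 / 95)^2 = 66814276 / 9025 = 7403.24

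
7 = 7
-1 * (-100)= 100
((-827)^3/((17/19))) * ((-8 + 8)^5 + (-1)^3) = 10746576377/17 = 632151551.59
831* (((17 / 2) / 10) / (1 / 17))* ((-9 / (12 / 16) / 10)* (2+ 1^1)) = -2161431 / 50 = -43228.62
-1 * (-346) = 346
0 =0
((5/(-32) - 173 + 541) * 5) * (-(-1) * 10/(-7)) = -294275/112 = -2627.46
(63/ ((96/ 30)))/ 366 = 105/ 1952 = 0.05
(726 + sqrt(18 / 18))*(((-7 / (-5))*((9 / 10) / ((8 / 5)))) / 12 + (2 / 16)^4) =980723 / 20480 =47.89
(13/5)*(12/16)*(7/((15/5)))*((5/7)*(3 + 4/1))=91/4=22.75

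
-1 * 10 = -10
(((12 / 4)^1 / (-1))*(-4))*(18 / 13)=216 / 13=16.62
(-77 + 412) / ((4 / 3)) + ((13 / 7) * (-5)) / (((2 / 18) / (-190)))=451635 / 28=16129.82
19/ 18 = 1.06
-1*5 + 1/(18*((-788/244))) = -5.02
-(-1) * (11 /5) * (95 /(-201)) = -209 /201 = -1.04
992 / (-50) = -496 / 25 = -19.84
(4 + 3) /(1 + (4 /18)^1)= 63 /11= 5.73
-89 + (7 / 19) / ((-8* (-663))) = -8969057 / 100776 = -89.00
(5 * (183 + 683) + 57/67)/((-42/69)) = -6673841/938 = -7114.97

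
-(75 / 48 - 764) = 12199 / 16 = 762.44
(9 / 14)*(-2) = -9 / 7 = -1.29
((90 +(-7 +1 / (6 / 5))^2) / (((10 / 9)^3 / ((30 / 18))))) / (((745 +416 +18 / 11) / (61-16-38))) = 152097 / 162400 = 0.94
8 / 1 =8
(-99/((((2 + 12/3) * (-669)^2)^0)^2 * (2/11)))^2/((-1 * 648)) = -14641/32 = -457.53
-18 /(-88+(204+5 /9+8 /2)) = -162 /1085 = -0.15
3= 3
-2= -2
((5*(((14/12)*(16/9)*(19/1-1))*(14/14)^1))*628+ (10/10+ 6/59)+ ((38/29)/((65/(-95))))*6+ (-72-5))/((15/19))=148515150302/1000935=148376.42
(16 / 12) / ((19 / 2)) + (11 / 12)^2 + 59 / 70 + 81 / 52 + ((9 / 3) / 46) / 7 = 13868209 / 4090320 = 3.39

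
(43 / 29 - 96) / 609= -2741 / 17661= -0.16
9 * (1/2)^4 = 9/16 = 0.56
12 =12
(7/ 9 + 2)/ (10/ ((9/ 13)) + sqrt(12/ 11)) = 17875/ 92464 - 225 * sqrt(33)/ 92464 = 0.18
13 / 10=1.30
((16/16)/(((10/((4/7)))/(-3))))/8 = -3/140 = -0.02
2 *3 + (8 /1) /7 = 50 /7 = 7.14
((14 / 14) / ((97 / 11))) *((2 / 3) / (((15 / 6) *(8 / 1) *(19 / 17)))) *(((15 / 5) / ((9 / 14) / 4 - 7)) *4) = -20944 / 3529345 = -0.01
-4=-4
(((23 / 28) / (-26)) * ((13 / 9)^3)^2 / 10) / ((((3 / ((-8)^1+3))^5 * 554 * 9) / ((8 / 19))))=5337336875 / 171275498822988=0.00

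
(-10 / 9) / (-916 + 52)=5 / 3888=0.00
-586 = -586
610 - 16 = 594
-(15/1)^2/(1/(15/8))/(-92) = 3375/736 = 4.59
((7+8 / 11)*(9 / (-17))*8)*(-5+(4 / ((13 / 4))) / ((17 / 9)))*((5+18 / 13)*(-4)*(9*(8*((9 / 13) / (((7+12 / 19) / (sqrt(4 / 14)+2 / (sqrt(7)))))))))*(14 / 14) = -565656224256*sqrt(7) / 83400317 -282828112128*sqrt(14) / 83400317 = -30633.36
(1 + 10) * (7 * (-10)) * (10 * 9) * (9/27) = -23100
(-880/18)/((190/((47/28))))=-517/1197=-0.43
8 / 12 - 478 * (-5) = 7172 / 3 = 2390.67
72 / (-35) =-72 / 35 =-2.06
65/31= 2.10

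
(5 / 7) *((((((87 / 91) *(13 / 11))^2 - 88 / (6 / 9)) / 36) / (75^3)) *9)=-258353 / 4669087500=-0.00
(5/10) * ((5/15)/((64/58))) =29/192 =0.15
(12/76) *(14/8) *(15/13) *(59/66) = 0.29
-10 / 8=-5 / 4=-1.25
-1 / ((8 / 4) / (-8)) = 4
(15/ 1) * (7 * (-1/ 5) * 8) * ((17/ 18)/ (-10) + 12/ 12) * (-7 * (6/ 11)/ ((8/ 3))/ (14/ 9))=30807/ 220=140.03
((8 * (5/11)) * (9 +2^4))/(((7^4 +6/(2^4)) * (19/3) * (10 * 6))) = 400/4015099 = 0.00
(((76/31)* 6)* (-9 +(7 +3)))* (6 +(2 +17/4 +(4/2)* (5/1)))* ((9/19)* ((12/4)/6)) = 2403/31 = 77.52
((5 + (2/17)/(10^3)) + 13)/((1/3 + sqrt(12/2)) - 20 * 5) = -137241897/759449500 - 1377009 * sqrt(6)/759449500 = -0.19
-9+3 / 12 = -35 / 4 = -8.75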